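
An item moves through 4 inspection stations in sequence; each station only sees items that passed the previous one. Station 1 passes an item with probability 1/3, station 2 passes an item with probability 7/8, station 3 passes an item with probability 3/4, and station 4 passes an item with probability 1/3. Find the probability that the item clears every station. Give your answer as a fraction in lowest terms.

Multiplying along the chain,
P = 1/3 × 7/8 × 3/4 × 1/3 = 21/288 = 7/96.

7/96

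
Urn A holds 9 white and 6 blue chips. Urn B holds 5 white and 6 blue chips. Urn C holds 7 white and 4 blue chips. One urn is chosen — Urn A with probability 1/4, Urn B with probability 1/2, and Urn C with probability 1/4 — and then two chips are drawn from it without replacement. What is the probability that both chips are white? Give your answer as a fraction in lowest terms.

From Urn A: P(both white) = (9/15)(8/14) = 12/35.
From Urn B: P(both white) = (5/11)(4/10) = 2/11.
From Urn C: P(both white) = (7/11)(6/10) = 21/55.
Total probability = (1/4)(12/35) + (1/2)(2/11) + (1/4)(21/55) = 419/1540.

419/1540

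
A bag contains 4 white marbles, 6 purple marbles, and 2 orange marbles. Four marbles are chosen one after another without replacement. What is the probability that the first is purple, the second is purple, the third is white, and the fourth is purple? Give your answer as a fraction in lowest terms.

4/99

Each draw changes the counts, so multiply the conditional probabilities along the sequence:
P = 6/12 × 5/11 × 4/10 × 4/9 = 480/11880 = 4/99.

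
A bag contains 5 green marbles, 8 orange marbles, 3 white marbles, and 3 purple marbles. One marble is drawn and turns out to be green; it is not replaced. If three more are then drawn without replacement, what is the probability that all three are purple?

1/816

With the first marble removed, 3 purple remain out of 18.
P = 3/18 × 2/17 × 1/16 = 6/4896 = 1/816.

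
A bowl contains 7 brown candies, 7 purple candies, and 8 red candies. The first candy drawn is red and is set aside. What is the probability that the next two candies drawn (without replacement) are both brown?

With the first candy removed, 7 brown remain out of 21.
P = 7/21 × 6/20 = 42/420 = 1/10.

1/10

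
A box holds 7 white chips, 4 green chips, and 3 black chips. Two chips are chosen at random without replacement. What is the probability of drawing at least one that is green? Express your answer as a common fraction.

P(no green) = 10/14 × 9/13 = 90/182 = 45/91.
P(at least one) = 1 − 45/91 = 46/91.

46/91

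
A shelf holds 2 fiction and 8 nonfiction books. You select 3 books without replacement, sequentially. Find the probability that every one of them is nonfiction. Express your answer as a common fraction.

P(all nonfiction) = 8/10 × 7/9 × 6/8 = 336/720 = 7/15.

7/15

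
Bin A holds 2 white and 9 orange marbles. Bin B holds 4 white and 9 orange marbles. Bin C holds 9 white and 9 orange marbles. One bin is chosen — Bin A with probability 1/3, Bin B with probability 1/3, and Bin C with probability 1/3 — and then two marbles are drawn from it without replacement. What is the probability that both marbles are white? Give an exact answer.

4016/36465

From Bin A: P(both white) = (2/11)(1/10) = 1/55.
From Bin B: P(both white) = (4/13)(3/12) = 1/13.
From Bin C: P(both white) = (9/18)(8/17) = 4/17.
Total probability = (1/3)(1/55) + (1/3)(1/13) + (1/3)(4/17) = 4016/36465.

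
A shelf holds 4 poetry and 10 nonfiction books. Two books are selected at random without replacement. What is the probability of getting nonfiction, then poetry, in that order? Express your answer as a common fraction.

Multiply the probability of each draw given the previous ones:
P = 10/14 × 4/13 = 40/182 = 20/91.

20/91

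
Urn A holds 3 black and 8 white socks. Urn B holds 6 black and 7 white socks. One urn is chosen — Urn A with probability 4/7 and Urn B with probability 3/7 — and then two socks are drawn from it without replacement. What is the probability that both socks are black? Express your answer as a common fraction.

From Urn A: P(both black) = (3/11)(2/10) = 3/55.
From Urn B: P(both black) = (6/13)(5/12) = 5/26.
Total probability = (4/7)(3/55) + (3/7)(5/26) = 1137/10010.

1137/10010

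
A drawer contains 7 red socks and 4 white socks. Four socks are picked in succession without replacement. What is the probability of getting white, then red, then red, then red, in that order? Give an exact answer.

7/66

Chain rule:
P = 4/11 × 7/10 × 6/9 × 5/8 = 840/7920 = 7/66.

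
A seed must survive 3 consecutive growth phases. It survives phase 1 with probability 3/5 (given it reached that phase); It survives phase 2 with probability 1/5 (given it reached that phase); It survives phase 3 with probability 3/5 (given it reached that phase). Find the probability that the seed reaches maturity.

9/125

The events are sequential, so multiply the conditional probabilities:
P = 3/5 × 1/5 × 3/5 = 9/125.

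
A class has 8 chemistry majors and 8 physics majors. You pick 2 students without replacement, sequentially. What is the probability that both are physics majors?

P(all physics majors) = 8/16 × 7/15 = 56/240 = 7/30.

7/30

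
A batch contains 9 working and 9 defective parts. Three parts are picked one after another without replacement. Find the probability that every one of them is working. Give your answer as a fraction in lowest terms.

P(all working) = 9/18 × 8/17 × 7/16 = 504/4896 = 7/68.

7/68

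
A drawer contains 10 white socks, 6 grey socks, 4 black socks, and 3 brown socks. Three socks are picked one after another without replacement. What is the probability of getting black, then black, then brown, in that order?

6/1771

Chain rule:
P = 4/23 × 3/22 × 3/21 = 36/10626 = 6/1771.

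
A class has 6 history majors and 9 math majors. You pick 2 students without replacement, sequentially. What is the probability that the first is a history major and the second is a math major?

Chain rule:
P = 6/15 × 9/14 = 54/210 = 9/35.

9/35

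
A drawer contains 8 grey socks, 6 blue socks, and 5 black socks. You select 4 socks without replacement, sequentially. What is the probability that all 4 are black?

5/3876

P = 5/19 × 4/18 × 3/17 × 2/16 = 120/93024 = 5/3876.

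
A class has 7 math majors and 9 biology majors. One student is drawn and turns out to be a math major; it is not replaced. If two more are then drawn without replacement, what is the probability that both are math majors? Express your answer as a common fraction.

With the first student removed, 6 math majors remain out of 15.
P = 6/15 × 5/14 = 30/210 = 1/7.

1/7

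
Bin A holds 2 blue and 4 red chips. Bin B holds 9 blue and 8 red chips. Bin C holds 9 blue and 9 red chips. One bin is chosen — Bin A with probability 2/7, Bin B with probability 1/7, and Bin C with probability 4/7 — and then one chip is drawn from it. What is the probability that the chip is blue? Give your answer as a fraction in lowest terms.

163/357

From Bin A: P(blue) = 2/6.
From Bin B: P(blue) = 9/17.
From Bin C: P(blue) = 9/18.
Total probability = (2/7)(2/6) + (1/7)(9/17) + (4/7)(9/18) = 163/357.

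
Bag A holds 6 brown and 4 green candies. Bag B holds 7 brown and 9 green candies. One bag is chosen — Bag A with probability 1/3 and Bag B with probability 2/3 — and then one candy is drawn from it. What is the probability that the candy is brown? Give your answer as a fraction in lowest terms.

From Bag A: P(brown) = 6/10.
From Bag B: P(brown) = 7/16.
Total probability = (1/3)(6/10) + (2/3)(7/16) = 59/120.

59/120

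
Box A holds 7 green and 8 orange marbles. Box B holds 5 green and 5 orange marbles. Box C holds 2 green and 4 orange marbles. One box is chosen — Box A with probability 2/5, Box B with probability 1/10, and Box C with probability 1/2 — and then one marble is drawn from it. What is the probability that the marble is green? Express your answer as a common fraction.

From Box A: P(green) = 7/15.
From Box B: P(green) = 5/10.
From Box C: P(green) = 2/6.
Total probability = (2/5)(7/15) + (1/10)(5/10) + (1/2)(2/6) = 121/300.

121/300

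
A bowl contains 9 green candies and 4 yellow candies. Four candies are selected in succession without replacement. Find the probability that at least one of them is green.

714/715

P(no green) = 4/13 × 3/12 × 2/11 × 1/10 = 24/17160 = 1/715.
P(at least one) = 1 − 1/715 = 714/715.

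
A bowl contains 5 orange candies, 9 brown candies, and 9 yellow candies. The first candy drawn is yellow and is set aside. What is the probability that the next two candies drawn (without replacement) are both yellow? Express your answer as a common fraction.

After the first draw, 8 of the remaining 22 candies are yellow.
P = 8/22 × 7/21 = 56/462 = 4/33.

4/33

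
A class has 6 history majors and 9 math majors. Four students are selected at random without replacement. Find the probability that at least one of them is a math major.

P(no math majors) = 6/15 × 5/14 × 4/13 × 3/12 = 360/32760 = 1/91.
P(at least one) = 1 − 1/91 = 90/91.

90/91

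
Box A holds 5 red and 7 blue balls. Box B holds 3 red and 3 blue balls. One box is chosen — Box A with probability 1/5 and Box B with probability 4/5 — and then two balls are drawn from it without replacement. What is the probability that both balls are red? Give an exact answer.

From Box A: P(both red) = (5/12)(4/11) = 5/33.
From Box B: P(both red) = (3/6)(2/5) = 1/5.
Total probability = (1/5)(5/33) + (4/5)(1/5) = 157/825.

157/825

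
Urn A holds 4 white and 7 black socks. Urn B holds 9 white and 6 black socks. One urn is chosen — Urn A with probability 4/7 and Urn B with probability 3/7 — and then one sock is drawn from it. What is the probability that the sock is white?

179/385

From Urn A: P(white) = 4/11.
From Urn B: P(white) = 9/15.
Total probability = (4/7)(4/11) + (3/7)(9/15) = 179/385.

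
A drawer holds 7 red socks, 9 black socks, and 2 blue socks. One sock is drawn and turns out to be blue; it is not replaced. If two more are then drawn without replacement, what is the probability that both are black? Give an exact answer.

9/34

After the first draw, 9 of the remaining 17 socks are black.
P = 9/17 × 8/16 = 72/272 = 9/34.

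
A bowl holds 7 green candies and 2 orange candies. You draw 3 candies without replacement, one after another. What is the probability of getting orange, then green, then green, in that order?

Each draw changes the counts, so multiply the conditional probabilities along the sequence:
P = 2/9 × 7/8 × 6/7 = 84/504 = 1/6.

1/6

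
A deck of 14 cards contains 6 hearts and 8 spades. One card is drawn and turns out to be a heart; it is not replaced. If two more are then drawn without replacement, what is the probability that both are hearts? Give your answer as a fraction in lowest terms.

With the first card removed, 5 hearts remain out of 13.
P = 5/13 × 4/12 = 20/156 = 5/39.

5/39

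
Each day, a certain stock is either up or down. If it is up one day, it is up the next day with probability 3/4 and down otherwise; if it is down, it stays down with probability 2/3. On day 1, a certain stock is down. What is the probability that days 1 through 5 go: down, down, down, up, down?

Day 1 is given. For each transition, use the conditional probability from the current state:
P(down | down) = 2/3; P(down | down) = 2/3; P(up | down) = 1/3; P(down | up) = 1/4.
P = 2/3 × 2/3 × 1/3 × 1/4 = 4/108 = 1/27.

1/27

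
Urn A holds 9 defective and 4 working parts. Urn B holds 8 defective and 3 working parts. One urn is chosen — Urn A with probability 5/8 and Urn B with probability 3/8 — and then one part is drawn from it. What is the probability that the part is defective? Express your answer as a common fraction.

From Urn A: P(defective) = 9/13.
From Urn B: P(defective) = 8/11.
Total probability = (5/8)(9/13) + (3/8)(8/11) = 807/1144.

807/1144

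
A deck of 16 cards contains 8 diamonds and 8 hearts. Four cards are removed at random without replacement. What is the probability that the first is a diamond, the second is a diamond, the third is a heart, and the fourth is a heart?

14/195

Chain rule:
P = 8/16 × 7/15 × 8/14 × 7/13 = 3136/43680 = 14/195.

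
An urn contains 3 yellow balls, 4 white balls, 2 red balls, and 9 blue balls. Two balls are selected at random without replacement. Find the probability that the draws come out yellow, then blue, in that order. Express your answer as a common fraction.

Chain rule:
P = 3/18 × 9/17 = 27/306 = 3/34.

3/34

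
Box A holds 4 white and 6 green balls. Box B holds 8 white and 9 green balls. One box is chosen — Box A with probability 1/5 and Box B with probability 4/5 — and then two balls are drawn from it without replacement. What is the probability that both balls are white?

244/1275

From Box A: P(both white) = (4/10)(3/9) = 2/15.
From Box B: P(both white) = (8/17)(7/16) = 7/34.
Total probability = (1/5)(2/15) + (4/5)(7/34) = 244/1275.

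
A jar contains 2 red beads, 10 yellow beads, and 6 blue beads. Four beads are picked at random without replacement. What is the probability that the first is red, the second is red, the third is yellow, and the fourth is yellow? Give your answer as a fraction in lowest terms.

Multiply the probability of each draw given the previous ones:
P = 2/18 × 1/17 × 10/16 × 9/15 = 180/73440 = 1/408.

1/408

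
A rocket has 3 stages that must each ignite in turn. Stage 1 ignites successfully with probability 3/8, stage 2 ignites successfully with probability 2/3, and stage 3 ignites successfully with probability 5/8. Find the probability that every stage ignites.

5/32

Each stage is reached only if all earlier stages succeed, so
P = 3/8 × 2/3 × 5/8 = 30/192 = 5/32.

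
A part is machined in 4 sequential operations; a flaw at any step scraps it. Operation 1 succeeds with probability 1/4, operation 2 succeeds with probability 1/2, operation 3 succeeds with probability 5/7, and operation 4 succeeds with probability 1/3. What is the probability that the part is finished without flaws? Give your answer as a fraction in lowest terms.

The events are sequential, so multiply the conditional probabilities:
P = 1/4 × 1/2 × 5/7 × 1/3 = 5/168.

5/168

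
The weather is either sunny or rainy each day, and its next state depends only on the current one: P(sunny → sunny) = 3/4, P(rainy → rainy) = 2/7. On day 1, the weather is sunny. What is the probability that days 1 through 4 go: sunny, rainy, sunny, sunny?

Day 1 is given. For each transition, use the conditional probability from the current state:
P(rainy | sunny) = 1/4; P(sunny | rainy) = 5/7; P(sunny | sunny) = 3/4.
P = 1/4 × 5/7 × 3/4 = 15/112.

15/112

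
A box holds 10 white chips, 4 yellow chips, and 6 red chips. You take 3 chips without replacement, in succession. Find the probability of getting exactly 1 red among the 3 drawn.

One ordering (red drawn first) has probability 6/20 × 14/19 × 13/18 = 1092/6840 = 91/570.
There are C(3,1) = 3 such orderings, each equally likely, so P = 3 × 91/570 = 91/190.

91/190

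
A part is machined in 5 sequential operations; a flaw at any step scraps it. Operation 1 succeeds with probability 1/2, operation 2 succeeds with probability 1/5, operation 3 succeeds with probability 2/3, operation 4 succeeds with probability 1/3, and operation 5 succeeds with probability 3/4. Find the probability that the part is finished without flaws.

The events are sequential, so multiply the conditional probabilities:
P = 1/2 × 1/5 × 2/3 × 1/3 × 3/4 = 6/360 = 1/60.

1/60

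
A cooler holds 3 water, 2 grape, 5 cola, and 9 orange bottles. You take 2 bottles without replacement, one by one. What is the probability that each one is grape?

1/171

P = 2/19 × 1/18 = 2/342 = 1/171.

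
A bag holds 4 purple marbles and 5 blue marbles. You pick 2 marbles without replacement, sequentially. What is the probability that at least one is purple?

13/18

P(no purple) = 5/9 × 4/8 = 20/72 = 5/18.
P(at least one) = 1 − 5/18 = 13/18.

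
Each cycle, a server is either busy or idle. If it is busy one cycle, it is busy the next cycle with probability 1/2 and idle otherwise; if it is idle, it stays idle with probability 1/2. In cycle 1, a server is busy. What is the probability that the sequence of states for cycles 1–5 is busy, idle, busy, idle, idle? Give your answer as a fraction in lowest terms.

Cycle 1 is given. For each transition, use the conditional probability from the current state:
P(idle | busy) = 1/2; P(busy | idle) = 1/2; P(idle | busy) = 1/2; P(idle | idle) = 1/2.
P = 1/2 × 1/2 × 1/2 × 1/2 = 1/16.

1/16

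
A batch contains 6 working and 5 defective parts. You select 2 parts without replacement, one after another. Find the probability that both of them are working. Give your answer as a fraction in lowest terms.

3/11

P(all working) = 6/11 × 5/10 = 30/110 = 3/11.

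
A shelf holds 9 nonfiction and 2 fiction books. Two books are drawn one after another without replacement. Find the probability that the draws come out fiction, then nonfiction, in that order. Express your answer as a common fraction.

Each draw changes the counts, so multiply the conditional probabilities along the sequence:
P = 2/11 × 9/10 = 18/110 = 9/55.

9/55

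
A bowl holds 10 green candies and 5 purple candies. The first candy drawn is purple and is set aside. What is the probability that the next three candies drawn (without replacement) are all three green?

After the first draw, 10 of the remaining 14 candies are green.
P = 10/14 × 9/13 × 8/12 = 720/2184 = 30/91.

30/91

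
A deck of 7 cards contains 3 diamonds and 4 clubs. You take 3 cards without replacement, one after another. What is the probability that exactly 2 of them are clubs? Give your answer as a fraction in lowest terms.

18/35

One ordering (clubs drawn first) has probability 4/7 × 3/6 × 3/5 = 36/210 = 6/35.
There are C(3,2) = 3 such orderings, each equally likely, so P = 3 × 6/35 = 18/35.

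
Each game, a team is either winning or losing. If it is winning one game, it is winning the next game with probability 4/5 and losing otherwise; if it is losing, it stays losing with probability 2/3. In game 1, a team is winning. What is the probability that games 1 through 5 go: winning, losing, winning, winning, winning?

Game 1 is given. For each transition, use the conditional probability from the current state:
P(losing | winning) = 1/5; P(winning | losing) = 1/3; P(winning | winning) = 4/5; P(winning | winning) = 4/5.
P = 1/5 × 1/3 × 4/5 × 4/5 = 16/375.

16/375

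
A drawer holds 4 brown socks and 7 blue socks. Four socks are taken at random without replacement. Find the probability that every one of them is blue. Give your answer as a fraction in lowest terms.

P(all blue) = 7/11 × 6/10 × 5/9 × 4/8 = 840/7920 = 7/66.

7/66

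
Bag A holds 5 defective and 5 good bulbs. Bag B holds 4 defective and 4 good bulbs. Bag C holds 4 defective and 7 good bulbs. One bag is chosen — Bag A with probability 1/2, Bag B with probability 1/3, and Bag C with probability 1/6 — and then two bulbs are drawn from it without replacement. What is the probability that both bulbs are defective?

1391/6930

From Bag A: P(both defective) = (5/10)(4/9) = 2/9.
From Bag B: P(both defective) = (4/8)(3/7) = 3/14.
From Bag C: P(both defective) = (4/11)(3/10) = 6/55.
Total probability = (1/2)(2/9) + (1/3)(3/14) + (1/6)(6/55) = 1391/6930.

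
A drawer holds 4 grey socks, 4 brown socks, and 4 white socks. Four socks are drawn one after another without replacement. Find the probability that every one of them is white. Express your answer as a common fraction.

1/495

P = 4/12 × 3/11 × 2/10 × 1/9 = 24/11880 = 1/495.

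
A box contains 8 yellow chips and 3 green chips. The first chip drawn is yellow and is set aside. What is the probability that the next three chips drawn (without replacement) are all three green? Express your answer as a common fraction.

1/120

After the first draw, 3 of the remaining 10 chips are green.
P = 3/10 × 2/9 × 1/8 = 6/720 = 1/120.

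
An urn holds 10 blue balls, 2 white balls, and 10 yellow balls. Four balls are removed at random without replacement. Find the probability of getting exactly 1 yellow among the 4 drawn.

One ordering (yellow drawn first) has probability 10/22 × 12/21 × 11/20 × 10/19 = 13200/175560 = 10/133.
There are C(4,1) = 4 such orderings, each equally likely, so P = 4 × 10/133 = 40/133.

40/133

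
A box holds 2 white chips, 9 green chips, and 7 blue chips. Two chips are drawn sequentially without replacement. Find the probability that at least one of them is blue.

P(no blue) = 11/18 × 10/17 = 110/306 = 55/153.
P(at least one) = 1 − 55/153 = 98/153.

98/153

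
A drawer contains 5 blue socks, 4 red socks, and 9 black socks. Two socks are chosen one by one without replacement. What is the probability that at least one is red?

P(no red) = 14/18 × 13/17 = 182/306 = 91/153.
P(at least one) = 1 − 91/153 = 62/153.

62/153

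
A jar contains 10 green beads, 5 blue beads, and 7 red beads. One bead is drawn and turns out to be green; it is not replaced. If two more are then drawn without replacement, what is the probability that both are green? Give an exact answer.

6/35

After the first draw, 9 of the remaining 21 beads are green.
P = 9/21 × 8/20 = 72/420 = 6/35.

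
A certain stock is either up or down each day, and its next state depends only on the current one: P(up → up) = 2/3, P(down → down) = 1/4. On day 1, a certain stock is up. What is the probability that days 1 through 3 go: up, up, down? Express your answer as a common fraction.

Day 1 is given. For each transition, use the conditional probability from the current state:
P(up | up) = 2/3; P(down | up) = 1/3.
P = 2/3 × 1/3 = 2/9.

2/9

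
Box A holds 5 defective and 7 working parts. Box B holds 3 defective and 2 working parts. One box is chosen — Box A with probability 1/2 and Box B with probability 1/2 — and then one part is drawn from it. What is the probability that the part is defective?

61/120

From Box A: P(defective) = 5/12.
From Box B: P(defective) = 3/5.
Total probability = (1/2)(5/12) + (1/2)(3/5) = 61/120.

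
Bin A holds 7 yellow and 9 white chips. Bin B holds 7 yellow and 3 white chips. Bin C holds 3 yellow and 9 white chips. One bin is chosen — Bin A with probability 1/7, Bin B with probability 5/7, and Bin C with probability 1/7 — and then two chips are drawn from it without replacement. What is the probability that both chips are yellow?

3371/9240

From Bin A: P(both yellow) = (7/16)(6/15) = 7/40.
From Bin B: P(both yellow) = (7/10)(6/9) = 7/15.
From Bin C: P(both yellow) = (3/12)(2/11) = 1/22.
Total probability = (1/7)(7/40) + (5/7)(7/15) + (1/7)(1/22) = 3371/9240.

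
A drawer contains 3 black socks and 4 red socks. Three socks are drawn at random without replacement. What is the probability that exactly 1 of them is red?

12/35

One ordering (red drawn first) has probability 4/7 × 3/6 × 2/5 = 24/210 = 4/35.
There are C(3,1) = 3 such orderings, each equally likely, so P = 3 × 4/35 = 12/35.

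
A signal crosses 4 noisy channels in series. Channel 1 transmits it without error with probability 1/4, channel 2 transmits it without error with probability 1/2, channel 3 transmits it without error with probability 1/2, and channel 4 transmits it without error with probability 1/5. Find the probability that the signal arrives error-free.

Multiplying along the chain,
P = 1/4 × 1/2 × 1/2 × 1/5 = 1/80.

1/80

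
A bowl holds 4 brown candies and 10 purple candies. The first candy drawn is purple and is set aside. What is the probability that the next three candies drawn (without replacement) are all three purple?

42/143

After the first draw, 9 of the remaining 13 candies are purple.
P = 9/13 × 8/12 × 7/11 = 504/1716 = 42/143.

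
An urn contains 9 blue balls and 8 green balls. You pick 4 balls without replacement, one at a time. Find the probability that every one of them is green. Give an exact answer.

P = 8/17 × 7/16 × 6/15 × 5/14 = 1680/57120 = 1/34.

1/34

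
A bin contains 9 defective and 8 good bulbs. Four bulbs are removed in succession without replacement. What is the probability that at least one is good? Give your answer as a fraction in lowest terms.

161/170

P(no good) = 9/17 × 8/16 × 7/15 × 6/14 = 3024/57120 = 9/170.
P(at least one) = 1 − 9/170 = 161/170.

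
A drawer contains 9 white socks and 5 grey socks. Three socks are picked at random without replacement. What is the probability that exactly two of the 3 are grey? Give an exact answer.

45/182

One ordering (grey drawn first) has probability 5/14 × 4/13 × 9/12 = 180/2184 = 15/182.
There are C(3,2) = 3 such orderings, each equally likely, so P = 3 × 15/182 = 45/182.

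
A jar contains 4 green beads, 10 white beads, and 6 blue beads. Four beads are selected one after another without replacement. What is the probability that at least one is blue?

3844/4845

P(no blue) = 14/20 × 13/19 × 12/18 × 11/17 = 24024/116280 = 1001/4845.
P(at least one) = 1 − 1001/4845 = 3844/4845.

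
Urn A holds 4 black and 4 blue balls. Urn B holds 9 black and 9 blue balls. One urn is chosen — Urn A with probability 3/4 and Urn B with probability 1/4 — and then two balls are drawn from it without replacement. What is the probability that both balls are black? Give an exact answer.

209/952

From Urn A: P(both black) = (4/8)(3/7) = 3/14.
From Urn B: P(both black) = (9/18)(8/17) = 4/17.
Total probability = (3/4)(3/14) + (1/4)(4/17) = 209/952.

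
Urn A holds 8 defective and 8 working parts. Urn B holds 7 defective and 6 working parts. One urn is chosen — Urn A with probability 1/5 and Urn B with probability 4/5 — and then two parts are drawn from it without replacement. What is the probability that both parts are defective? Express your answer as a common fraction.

511/1950

From Urn A: P(both defective) = (8/16)(7/15) = 7/30.
From Urn B: P(both defective) = (7/13)(6/12) = 7/26.
Total probability = (1/5)(7/30) + (4/5)(7/26) = 511/1950.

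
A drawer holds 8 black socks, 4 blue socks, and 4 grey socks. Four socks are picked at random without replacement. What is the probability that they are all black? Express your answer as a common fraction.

P = 8/16 × 7/15 × 6/14 × 5/13 = 1680/43680 = 1/26.

1/26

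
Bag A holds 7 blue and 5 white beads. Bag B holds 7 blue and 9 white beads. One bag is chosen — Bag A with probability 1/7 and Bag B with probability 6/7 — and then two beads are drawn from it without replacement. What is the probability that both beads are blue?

From Bag A: P(both blue) = (7/12)(6/11) = 7/22.
From Bag B: P(both blue) = (7/16)(6/15) = 7/40.
Total probability = (1/7)(7/22) + (6/7)(7/40) = 43/220.

43/220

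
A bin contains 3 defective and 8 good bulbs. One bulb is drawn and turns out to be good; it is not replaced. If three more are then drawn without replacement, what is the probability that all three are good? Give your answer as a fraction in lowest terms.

7/24

With the first bulb removed, 7 good remain out of 10.
P = 7/10 × 6/9 × 5/8 = 210/720 = 7/24.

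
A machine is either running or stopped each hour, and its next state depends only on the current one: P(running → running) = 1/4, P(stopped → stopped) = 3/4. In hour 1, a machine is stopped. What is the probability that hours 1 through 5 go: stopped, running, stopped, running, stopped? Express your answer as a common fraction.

Hour 1 is given. For each transition, use the conditional probability from the current state:
P(running | stopped) = 1/4; P(stopped | running) = 3/4; P(running | stopped) = 1/4; P(stopped | running) = 3/4.
P = 1/4 × 3/4 × 1/4 × 3/4 = 9/256.

9/256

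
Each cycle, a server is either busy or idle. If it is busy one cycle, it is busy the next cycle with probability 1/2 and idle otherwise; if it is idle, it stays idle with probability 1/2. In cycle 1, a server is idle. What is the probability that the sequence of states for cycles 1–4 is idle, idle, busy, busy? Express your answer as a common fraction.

1/8

Cycle 1 is given. For each transition, use the conditional probability from the current state:
P(idle | idle) = 1/2; P(busy | idle) = 1/2; P(busy | busy) = 1/2.
P = 1/2 × 1/2 × 1/2 = 1/8.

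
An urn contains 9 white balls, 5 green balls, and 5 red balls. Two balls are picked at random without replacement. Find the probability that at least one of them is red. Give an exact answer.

80/171

P(no red) = 14/19 × 13/18 = 182/342 = 91/171.
P(at least one) = 1 − 91/171 = 80/171.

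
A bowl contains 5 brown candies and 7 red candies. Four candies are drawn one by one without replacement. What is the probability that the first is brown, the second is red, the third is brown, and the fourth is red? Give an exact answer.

Each draw changes the counts, so multiply the conditional probabilities along the sequence:
P = 5/12 × 7/11 × 4/10 × 6/9 = 840/11880 = 7/99.

7/99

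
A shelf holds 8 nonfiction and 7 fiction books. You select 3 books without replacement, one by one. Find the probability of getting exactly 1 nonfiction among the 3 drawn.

24/65

One ordering (nonfiction drawn first) has probability 8/15 × 7/14 × 6/13 = 336/2730 = 8/65.
There are C(3,1) = 3 such orderings, each equally likely, so P = 3 × 8/65 = 24/65.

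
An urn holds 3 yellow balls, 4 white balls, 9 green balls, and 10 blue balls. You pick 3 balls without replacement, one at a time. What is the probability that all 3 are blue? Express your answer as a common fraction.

3/65

P(every draw is blue) = 10/26 × 9/25 × 8/24 = 720/15600 = 3/65.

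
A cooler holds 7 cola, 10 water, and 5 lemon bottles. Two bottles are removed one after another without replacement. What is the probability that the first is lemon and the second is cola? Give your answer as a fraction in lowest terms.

Each draw changes the counts, so multiply the conditional probabilities along the sequence:
P = 5/22 × 7/21 = 35/462 = 5/66.

5/66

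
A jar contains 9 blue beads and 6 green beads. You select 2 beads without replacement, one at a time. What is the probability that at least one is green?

23/35

P(no green) = 9/15 × 8/14 = 72/210 = 12/35.
P(at least one) = 1 − 12/35 = 23/35.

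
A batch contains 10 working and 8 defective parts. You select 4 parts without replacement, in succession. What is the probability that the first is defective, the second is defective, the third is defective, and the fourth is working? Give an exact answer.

7/153

Multiply the probability of each draw given the previous ones:
P = 8/18 × 7/17 × 6/16 × 10/15 = 3360/73440 = 7/153.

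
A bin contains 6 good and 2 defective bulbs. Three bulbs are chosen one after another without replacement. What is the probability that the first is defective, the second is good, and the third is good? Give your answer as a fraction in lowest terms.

Chain rule:
P = 2/8 × 6/7 × 5/6 = 60/336 = 5/28.

5/28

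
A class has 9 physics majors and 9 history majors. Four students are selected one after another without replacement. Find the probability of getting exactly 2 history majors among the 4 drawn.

36/85

One ordering (history majors drawn first) has probability 9/18 × 8/17 × 9/16 × 8/15 = 5184/73440 = 6/85.
There are C(4,2) = 6 such orderings, each equally likely, so P = 6 × 6/85 = 36/85.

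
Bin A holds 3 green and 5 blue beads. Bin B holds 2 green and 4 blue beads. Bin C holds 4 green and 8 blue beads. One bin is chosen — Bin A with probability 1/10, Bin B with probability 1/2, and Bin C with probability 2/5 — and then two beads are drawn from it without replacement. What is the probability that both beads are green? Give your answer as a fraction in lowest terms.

From Bin A: P(both green) = (3/8)(2/7) = 3/28.
From Bin B: P(both green) = (2/6)(1/5) = 1/15.
From Bin C: P(both green) = (4/12)(3/11) = 1/11.
Total probability = (1/10)(3/28) + (1/2)(1/15) + (2/5)(1/11) = 743/9240.

743/9240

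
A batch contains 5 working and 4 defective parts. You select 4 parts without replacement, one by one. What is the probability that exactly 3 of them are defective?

One ordering (defective drawn first) has probability 4/9 × 3/8 × 2/7 × 5/6 = 120/3024 = 5/126.
There are C(4,3) = 4 such orderings, each equally likely, so P = 4 × 5/126 = 10/63.

10/63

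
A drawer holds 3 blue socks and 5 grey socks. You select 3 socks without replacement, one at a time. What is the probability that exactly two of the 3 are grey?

One ordering (grey drawn first) has probability 5/8 × 4/7 × 3/6 = 60/336 = 5/28.
There are C(3,2) = 3 such orderings, each equally likely, so P = 3 × 5/28 = 15/28.

15/28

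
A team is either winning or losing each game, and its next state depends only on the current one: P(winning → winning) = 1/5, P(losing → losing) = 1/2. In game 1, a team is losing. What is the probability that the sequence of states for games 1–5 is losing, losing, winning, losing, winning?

1/10

Game 1 is given. For each transition, use the conditional probability from the current state:
P(losing | losing) = 1/2; P(winning | losing) = 1/2; P(losing | winning) = 4/5; P(winning | losing) = 1/2.
P = 1/2 × 1/2 × 4/5 × 1/2 = 4/40 = 1/10.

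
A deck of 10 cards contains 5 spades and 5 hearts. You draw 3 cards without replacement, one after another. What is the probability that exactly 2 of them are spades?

One ordering (spades drawn first) has probability 5/10 × 4/9 × 5/8 = 100/720 = 5/36.
There are C(3,2) = 3 such orderings, each equally likely, so P = 3 × 5/36 = 5/12.

5/12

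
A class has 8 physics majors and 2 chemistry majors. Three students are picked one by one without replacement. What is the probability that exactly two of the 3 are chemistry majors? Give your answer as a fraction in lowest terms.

One ordering (chemistry majors drawn first) has probability 2/10 × 1/9 × 8/8 = 16/720 = 1/45.
There are C(3,2) = 3 such orderings, each equally likely, so P = 3 × 1/45 = 1/15.

1/15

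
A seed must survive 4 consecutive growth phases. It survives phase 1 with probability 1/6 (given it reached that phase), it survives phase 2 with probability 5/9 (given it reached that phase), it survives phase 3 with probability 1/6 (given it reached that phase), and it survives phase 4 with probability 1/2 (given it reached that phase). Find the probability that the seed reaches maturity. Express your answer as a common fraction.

5/648

Each stage is reached only if all earlier stages succeed, so
P = 1/6 × 5/9 × 1/6 × 1/2 = 5/648.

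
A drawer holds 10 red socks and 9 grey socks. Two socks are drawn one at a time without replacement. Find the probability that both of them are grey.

4/19

P(every draw is grey) = 9/19 × 8/18 = 72/342 = 4/19.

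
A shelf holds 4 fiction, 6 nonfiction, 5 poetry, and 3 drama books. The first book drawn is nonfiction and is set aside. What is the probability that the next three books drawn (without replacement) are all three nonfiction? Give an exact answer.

With the first book removed, 5 nonfiction remain out of 17.
P = 5/17 × 4/16 × 3/15 = 60/4080 = 1/68.

1/68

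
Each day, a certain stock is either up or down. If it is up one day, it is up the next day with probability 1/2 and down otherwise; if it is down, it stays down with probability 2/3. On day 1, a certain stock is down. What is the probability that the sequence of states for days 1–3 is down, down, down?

Day 1 is given. For each transition, use the conditional probability from the current state:
P(down | down) = 2/3; P(down | down) = 2/3.
P = 2/3 × 2/3 = 4/9.

4/9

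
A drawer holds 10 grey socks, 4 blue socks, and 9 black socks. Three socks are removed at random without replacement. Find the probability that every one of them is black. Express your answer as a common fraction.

12/253

P(all black) = 9/23 × 8/22 × 7/21 = 504/10626 = 12/253.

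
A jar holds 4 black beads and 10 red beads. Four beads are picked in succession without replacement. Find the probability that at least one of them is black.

P(no black) = 10/14 × 9/13 × 8/12 × 7/11 = 5040/24024 = 30/143.
P(at least one) = 1 − 30/143 = 113/143.

113/143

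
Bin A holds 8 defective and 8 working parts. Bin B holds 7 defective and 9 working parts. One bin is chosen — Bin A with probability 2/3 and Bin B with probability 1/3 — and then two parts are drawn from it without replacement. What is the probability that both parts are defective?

From Bin A: P(both defective) = (8/16)(7/15) = 7/30.
From Bin B: P(both defective) = (7/16)(6/15) = 7/40.
Total probability = (2/3)(7/30) + (1/3)(7/40) = 77/360.

77/360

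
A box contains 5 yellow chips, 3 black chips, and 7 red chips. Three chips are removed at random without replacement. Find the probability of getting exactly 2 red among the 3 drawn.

One ordering (red drawn first) has probability 7/15 × 6/14 × 8/13 = 336/2730 = 8/65.
There are C(3,2) = 3 such orderings, each equally likely, so P = 3 × 8/65 = 24/65.

24/65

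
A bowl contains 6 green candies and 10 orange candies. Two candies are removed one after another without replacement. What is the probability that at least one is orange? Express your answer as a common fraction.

7/8

P(no orange) = 6/16 × 5/15 = 30/240 = 1/8.
P(at least one) = 1 − 1/8 = 7/8.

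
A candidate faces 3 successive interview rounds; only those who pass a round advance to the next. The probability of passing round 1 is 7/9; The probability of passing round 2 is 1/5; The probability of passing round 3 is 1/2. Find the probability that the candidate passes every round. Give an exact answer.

7/90

Each stage is reached only if all earlier stages succeed, so
P = 7/9 × 1/5 × 1/2 = 7/90.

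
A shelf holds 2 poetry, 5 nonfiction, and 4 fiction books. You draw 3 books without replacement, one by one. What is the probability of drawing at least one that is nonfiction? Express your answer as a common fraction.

29/33

P(no nonfiction) = 6/11 × 5/10 × 4/9 = 120/990 = 4/33.
P(at least one) = 1 − 4/33 = 29/33.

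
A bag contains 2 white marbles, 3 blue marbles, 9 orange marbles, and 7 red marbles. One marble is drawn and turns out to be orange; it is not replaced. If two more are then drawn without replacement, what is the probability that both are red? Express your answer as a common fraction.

21/190

After the first draw, 7 of the remaining 20 marbles are red.
P = 7/20 × 6/19 = 42/380 = 21/190.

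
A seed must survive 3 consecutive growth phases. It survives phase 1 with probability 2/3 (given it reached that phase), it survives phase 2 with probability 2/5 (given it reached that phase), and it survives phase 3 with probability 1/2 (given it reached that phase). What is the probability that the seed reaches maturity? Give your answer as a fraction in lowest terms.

Each stage is reached only if all earlier stages succeed, so
P = 2/3 × 2/5 × 1/2 = 4/30 = 2/15.

2/15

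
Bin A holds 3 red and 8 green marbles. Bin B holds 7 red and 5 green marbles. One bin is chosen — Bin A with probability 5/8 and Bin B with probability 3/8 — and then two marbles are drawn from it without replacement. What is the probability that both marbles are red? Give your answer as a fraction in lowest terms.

27/176

From Bin A: P(both red) = (3/11)(2/10) = 3/55.
From Bin B: P(both red) = (7/12)(6/11) = 7/22.
Total probability = (5/8)(3/55) + (3/8)(7/22) = 27/176.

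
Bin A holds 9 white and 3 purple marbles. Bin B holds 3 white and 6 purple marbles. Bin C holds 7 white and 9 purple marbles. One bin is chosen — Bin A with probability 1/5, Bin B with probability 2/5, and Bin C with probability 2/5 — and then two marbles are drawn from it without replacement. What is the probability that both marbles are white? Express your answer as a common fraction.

From Bin A: P(both white) = (9/12)(8/11) = 6/11.
From Bin B: P(both white) = (3/9)(2/8) = 1/12.
From Bin C: P(both white) = (7/16)(6/15) = 7/40.
Total probability = (1/5)(6/11) + (2/5)(1/12) + (2/5)(7/40) = 701/3300.

701/3300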